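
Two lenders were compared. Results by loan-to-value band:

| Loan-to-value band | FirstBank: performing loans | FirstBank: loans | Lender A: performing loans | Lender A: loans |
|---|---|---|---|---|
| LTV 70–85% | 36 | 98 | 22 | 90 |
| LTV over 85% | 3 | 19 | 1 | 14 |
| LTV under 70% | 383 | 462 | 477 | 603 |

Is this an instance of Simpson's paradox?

LTV 70–85%: FirstBank 36/98 = 36.7%, Lender A 22/90 = 24.4% → FirstBank
LTV over 85%: FirstBank 3/19 = 15.8%, Lender A 1/14 = 7.1% → FirstBank
LTV under 70%: FirstBank 383/462 = 82.9%, Lender A 477/603 = 79.1% → FirstBank
Overall: FirstBank 422/579 = 72.9%, Lender A 500/707 = 70.7% → FirstBank
FirstBank wins overall and in every loan-to-value group — no reversal.

No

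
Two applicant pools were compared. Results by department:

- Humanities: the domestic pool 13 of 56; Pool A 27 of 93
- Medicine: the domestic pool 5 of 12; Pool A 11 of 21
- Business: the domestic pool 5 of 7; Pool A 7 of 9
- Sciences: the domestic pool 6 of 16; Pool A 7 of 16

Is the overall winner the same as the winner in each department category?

Yes

Humanities: the domestic pool 13/56 = 23.2%, Pool A 27/93 = 29.0% → Pool A
Medicine: the domestic pool 5/12 = 41.7%, Pool A 11/21 = 52.4% → Pool A
Business: the domestic pool 5/7 = 71.4%, Pool A 7/9 = 77.8% → Pool A
Sciences: the domestic pool 6/16 = 37.5%, Pool A 7/16 = 43.8% → Pool A
Overall: the domestic pool 29/91 = 31.9%, Pool A 52/139 = 37.4% → Pool A
Pool A wins overall and in every department group — no reversal.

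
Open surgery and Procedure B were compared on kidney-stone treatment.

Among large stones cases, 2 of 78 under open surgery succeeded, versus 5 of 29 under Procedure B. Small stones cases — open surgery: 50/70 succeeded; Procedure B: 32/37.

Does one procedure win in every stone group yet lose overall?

Large stones: open surgery 2/78 = 2.6%, Procedure B 5/29 = 17.2% → Procedure B
Small stones: open surgery 50/70 = 71.4%, Procedure B 32/37 = 86.5% → Procedure B
Overall: open surgery 52/148 = 35.1%, Procedure B 37/66 = 56.1% → Procedure B
Procedure B wins overall and in every stone group — no reversal.

No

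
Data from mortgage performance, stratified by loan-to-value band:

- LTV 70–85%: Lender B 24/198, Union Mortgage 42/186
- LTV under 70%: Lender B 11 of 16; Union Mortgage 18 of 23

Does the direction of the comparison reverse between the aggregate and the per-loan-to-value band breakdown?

No

LTV 70–85%: Lender B 24/198 = 12.1%, Union Mortgage 42/186 = 22.6% → Union Mortgage
LTV under 70%: Lender B 11/16 = 68.8%, Union Mortgage 18/23 = 78.3% → Union Mortgage
Overall: Lender B 35/214 = 16.4%, Union Mortgage 60/209 = 28.7% → Union Mortgage
Union Mortgage wins overall and in every loan-to-value group — no reversal.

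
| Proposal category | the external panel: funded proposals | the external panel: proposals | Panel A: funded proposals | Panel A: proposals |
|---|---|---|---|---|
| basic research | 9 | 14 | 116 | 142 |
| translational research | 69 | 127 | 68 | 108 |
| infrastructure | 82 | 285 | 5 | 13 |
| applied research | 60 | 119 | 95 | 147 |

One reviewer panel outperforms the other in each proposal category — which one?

Panel A

Basic research: the external panel 9/14 = 64.3%, Panel A 116/142 = 81.7% → Panel A
Translational research: the external panel 69/127 = 54.3%, Panel A 68/108 = 63.0% → Panel A
Infrastructure: the external panel 82/285 = 28.8%, Panel A 5/13 = 38.5% → Panel A
Applied research: the external panel 60/119 = 50.4%, Panel A 95/147 = 64.6% → Panel A
Panel A has the higher rate in all 4 groups.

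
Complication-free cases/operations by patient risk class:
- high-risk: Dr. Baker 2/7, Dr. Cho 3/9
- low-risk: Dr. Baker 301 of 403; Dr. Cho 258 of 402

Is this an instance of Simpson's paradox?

No

High-risk: Dr. Baker 2/7 = 28.6%, Dr. Cho 3/9 = 33.3% → Dr. Cho
Low-risk: Dr. Baker 301/403 = 74.7%, Dr. Cho 258/402 = 64.2% → Dr. Baker
Overall: Dr. Baker 303/410 = 73.9%, Dr. Cho 261/411 = 63.5% → Dr. Baker
Neither sweeps: Dr. Baker wins 1 of 2 groups, Dr. Cho wins 1. Dr. Baker wins overall but not every group — no Simpson reversal.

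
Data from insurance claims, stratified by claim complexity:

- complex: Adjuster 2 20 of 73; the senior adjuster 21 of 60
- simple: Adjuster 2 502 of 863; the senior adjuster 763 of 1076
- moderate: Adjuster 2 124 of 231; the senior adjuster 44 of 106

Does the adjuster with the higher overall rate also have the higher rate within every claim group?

No

Complex: Adjuster 2 20/73 = 27.4%, the senior adjuster 21/60 = 35.0% → the senior adjuster
Simple: Adjuster 2 502/863 = 58.2%, the senior adjuster 763/1076 = 70.9% → the senior adjuster
Moderate: Adjuster 2 124/231 = 53.7%, the senior adjuster 44/106 = 41.5% → Adjuster 2
Overall: Adjuster 2 646/1167 = 55.4%, the senior adjuster 828/1242 = 66.7% → the senior adjuster
Neither sweeps: Adjuster 2 wins 1 of 3 groups, the senior adjuster wins 2. The senior adjuster wins overall but not every group — no Simpson reversal.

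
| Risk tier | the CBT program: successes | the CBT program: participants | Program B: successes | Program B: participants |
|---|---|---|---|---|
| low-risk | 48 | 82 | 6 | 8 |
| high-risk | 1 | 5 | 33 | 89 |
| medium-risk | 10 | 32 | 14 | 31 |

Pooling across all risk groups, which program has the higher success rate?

Low-risk: the CBT program 48/82 = 58.5%, Program B 6/8 = 75.0% → Program B
High-risk: the CBT program 1/5 = 20.0%, Program B 33/89 = 37.1% → Program B
Medium-risk: the CBT program 10/32 = 31.2%, Program B 14/31 = 45.2% → Program B
Overall: the CBT program 59/119 = 49.6%, Program B 53/128 = 41.4% → the CBT program
(Program B wins every risk group but the CBT program wins overall — Program B's participants skew toward the low-rate high-risk group.)

the CBT program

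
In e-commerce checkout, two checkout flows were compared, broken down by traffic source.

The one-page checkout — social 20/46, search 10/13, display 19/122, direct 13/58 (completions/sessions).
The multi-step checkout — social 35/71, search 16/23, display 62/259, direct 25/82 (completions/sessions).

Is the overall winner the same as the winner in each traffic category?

No

Social: the one-page checkout 20/46 = 43.5%, the multi-step checkout 35/71 = 49.3% → the multi-step checkout
Search: the one-page checkout 10/13 = 76.9%, the multi-step checkout 16/23 = 69.6% → the one-page checkout
Display: the one-page checkout 19/122 = 15.6%, the multi-step checkout 62/259 = 23.9% → the multi-step checkout
Direct: the one-page checkout 13/58 = 22.4%, the multi-step checkout 25/82 = 30.5% → the multi-step checkout
Overall: the one-page checkout 62/239 = 25.9%, the multi-step checkout 138/435 = 31.7% → the multi-step checkout
Neither sweeps: the one-page checkout wins 1 of 4 groups, the multi-step checkout wins 3. The multi-step checkout wins overall but not every group — no Simpson reversal.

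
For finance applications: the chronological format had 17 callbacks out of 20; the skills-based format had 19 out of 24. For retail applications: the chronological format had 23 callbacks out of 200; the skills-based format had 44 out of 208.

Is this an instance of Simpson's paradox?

Finance: the chronological format 17/20 = 85.0%, the skills-based format 19/24 = 79.2% → the chronological format
Retail: the chronological format 23/200 = 11.5%, the skills-based format 44/208 = 21.2% → the skills-based format
Overall: the chronological format 40/220 = 18.2%, the skills-based format 63/232 = 27.2% → the skills-based format
Neither sweeps: the chronological format wins 1 of 2 groups, the skills-based format wins 1. The skills-based format wins overall but not every group — no Simpson reversal.

No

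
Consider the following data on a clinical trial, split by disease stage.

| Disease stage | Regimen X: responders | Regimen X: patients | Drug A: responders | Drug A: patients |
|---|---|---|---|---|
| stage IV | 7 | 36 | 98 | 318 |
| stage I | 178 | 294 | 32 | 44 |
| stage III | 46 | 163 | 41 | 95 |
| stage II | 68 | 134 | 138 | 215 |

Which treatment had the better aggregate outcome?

Stage IV: Regimen X 7/36 = 19.4%, Drug A 98/318 = 30.8% → Drug A
Stage I: Regimen X 178/294 = 60.5%, Drug A 32/44 = 72.7% → Drug A
Stage III: Regimen X 46/163 = 28.2%, Drug A 41/95 = 43.2% → Drug A
Stage II: Regimen X 68/134 = 50.7%, Drug A 138/215 = 64.2% → Drug A
Overall: Regimen X 299/627 = 47.7%, Drug A 309/672 = 46.0% → Regimen X
(Drug A wins every disease group but Regimen X wins overall — Drug A's patients skew toward the low-rate stage IV group.)

Regimen X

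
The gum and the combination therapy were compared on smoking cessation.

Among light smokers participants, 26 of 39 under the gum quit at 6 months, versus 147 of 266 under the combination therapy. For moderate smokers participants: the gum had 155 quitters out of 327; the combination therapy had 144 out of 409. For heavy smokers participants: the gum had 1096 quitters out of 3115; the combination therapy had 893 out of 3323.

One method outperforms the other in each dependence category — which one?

Light smokers: the gum 26/39 = 66.7%, the combination therapy 147/266 = 55.3% → the gum
Moderate smokers: the gum 155/327 = 47.4%, the combination therapy 144/409 = 35.2% → the gum
Heavy smokers: the gum 1096/3115 = 35.2%, the combination therapy 893/3323 = 26.9% → the gum
The gum has the higher rate in all 3 groups.

the gum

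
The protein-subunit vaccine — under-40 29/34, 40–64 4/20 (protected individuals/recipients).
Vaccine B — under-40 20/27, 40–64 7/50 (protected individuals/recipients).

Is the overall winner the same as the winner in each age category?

Under-40: the protein-subunit vaccine 29/34 = 85.3%, Vaccine B 20/27 = 74.1% → the protein-subunit vaccine
40–64: the protein-subunit vaccine 4/20 = 20.0%, Vaccine B 7/50 = 14.0% → the protein-subunit vaccine
Overall: the protein-subunit vaccine 33/54 = 61.1%, Vaccine B 27/77 = 35.1% → the protein-subunit vaccine
The protein-subunit vaccine wins overall and in every age group — no reversal.

Yes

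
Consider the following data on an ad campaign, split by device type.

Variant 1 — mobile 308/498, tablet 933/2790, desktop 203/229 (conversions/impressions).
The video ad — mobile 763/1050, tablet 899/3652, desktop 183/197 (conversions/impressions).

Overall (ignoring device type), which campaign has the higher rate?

Variant 1

Mobile: Variant 1 308/498 = 61.8%, the video ad 763/1050 = 72.7% → the video ad
Tablet: Variant 1 933/2790 = 33.4%, the video ad 899/3652 = 24.6% → Variant 1
Desktop: Variant 1 203/229 = 88.6%, the video ad 183/197 = 92.9% → the video ad
Overall: Variant 1 1444/3517 = 41.1%, the video ad 1845/4899 = 37.7% → Variant 1
(Neither sweeps every device group, but Variant 1 has the higher pooled rate.)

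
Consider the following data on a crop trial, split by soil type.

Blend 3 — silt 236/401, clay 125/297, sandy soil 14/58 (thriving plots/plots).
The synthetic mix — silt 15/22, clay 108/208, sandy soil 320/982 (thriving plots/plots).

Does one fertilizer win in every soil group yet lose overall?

Silt: Blend 3 236/401 = 58.9%, the synthetic mix 15/22 = 68.2% → the synthetic mix
Clay: Blend 3 125/297 = 42.1%, the synthetic mix 108/208 = 51.9% → the synthetic mix
Sandy soil: Blend 3 14/58 = 24.1%, the synthetic mix 320/982 = 32.6% → the synthetic mix
Overall: Blend 3 375/756 = 49.6%, the synthetic mix 443/1212 = 36.6% → Blend 3
The synthetic mix wins each soil group but Blend 3 wins overall — the comparison reverses. The synthetic mix's plots skew toward sandy soil, which has a lower base rate.

Yes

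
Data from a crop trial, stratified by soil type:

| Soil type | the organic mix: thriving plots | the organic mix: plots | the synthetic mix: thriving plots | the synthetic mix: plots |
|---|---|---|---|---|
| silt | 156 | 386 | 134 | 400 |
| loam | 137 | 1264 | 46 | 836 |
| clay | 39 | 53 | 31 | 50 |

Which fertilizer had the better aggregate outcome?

Silt: the organic mix 156/386 = 40.4%, the synthetic mix 134/400 = 33.5% → the organic mix
Loam: the organic mix 137/1264 = 10.8%, the synthetic mix 46/836 = 5.5% → the organic mix
Clay: the organic mix 39/53 = 73.6%, the synthetic mix 31/50 = 62.0% → the organic mix
Overall: the organic mix 332/1703 = 19.5%, the synthetic mix 211/1286 = 16.4% → the organic mix

the organic mix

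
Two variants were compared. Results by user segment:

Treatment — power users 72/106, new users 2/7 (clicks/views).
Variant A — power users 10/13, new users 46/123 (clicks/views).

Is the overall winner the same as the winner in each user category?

Power users: Treatment 72/106 = 67.9%, Variant A 10/13 = 76.9% → Variant A
New users: Treatment 2/7 = 28.6%, Variant A 46/123 = 37.4% → Variant A
Overall: Treatment 74/113 = 65.5%, Variant A 56/136 = 41.2% → Treatment
Variant A wins each user group but Treatment wins overall — the comparison reverses. Variant A's views skew toward new users, which has a lower base rate.

No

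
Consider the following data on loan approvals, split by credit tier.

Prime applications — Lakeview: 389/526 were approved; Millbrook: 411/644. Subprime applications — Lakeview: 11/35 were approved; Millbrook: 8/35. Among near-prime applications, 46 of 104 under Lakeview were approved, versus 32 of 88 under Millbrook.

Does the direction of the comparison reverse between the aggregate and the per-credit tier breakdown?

No

Prime: Lakeview 389/526 = 74.0%, Millbrook 411/644 = 63.8% → Lakeview
Subprime: Lakeview 11/35 = 31.4%, Millbrook 8/35 = 22.9% → Lakeview
Near-prime: Lakeview 46/104 = 44.2%, Millbrook 32/88 = 36.4% → Lakeview
Overall: Lakeview 446/665 = 67.1%, Millbrook 451/767 = 58.8% → Lakeview
Lakeview wins overall and in every credit group — no reversal.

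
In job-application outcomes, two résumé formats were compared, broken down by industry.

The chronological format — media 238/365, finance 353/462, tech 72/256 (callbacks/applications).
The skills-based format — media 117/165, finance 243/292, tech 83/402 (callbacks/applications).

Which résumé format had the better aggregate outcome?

Media: the chronological format 238/365 = 65.2%, the skills-based format 117/165 = 70.9% → the skills-based format
Finance: the chronological format 353/462 = 76.4%, the skills-based format 243/292 = 83.2% → the skills-based format
Tech: the chronological format 72/256 = 28.1%, the skills-based format 83/402 = 20.6% → the chronological format
Overall: the chronological format 663/1083 = 61.2%, the skills-based format 443/859 = 51.6% → the chronological format
(Neither sweeps every industry group, but the chronological format has the higher pooled rate.)

the chronological format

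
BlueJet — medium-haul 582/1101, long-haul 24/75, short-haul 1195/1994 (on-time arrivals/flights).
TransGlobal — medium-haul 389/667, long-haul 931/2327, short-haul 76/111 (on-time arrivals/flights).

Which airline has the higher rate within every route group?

TransGlobal

Medium-haul: BlueJet 582/1101 = 52.9%, TransGlobal 389/667 = 58.3% → TransGlobal
Long-haul: BlueJet 24/75 = 32.0%, TransGlobal 931/2327 = 40.0% → TransGlobal
Short-haul: BlueJet 1195/1994 = 59.9%, TransGlobal 76/111 = 68.5% → TransGlobal
TransGlobal has the higher rate in all 3 groups.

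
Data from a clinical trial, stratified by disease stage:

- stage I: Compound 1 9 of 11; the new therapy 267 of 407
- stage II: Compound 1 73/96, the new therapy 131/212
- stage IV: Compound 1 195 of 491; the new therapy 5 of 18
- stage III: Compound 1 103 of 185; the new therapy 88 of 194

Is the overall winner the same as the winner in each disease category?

No

Stage I: Compound 1 9/11 = 81.8%, the new therapy 267/407 = 65.6% → Compound 1
Stage II: Compound 1 73/96 = 76.0%, the new therapy 131/212 = 61.8% → Compound 1
Stage IV: Compound 1 195/491 = 39.7%, the new therapy 5/18 = 27.8% → Compound 1
Stage III: Compound 1 103/185 = 55.7%, the new therapy 88/194 = 45.4% → Compound 1
Overall: Compound 1 380/783 = 48.5%, the new therapy 491/831 = 59.1% → the new therapy
Compound 1 wins each disease group but the new therapy wins overall — the comparison reverses. Compound 1's patients skew toward stage IV, which has a lower base rate.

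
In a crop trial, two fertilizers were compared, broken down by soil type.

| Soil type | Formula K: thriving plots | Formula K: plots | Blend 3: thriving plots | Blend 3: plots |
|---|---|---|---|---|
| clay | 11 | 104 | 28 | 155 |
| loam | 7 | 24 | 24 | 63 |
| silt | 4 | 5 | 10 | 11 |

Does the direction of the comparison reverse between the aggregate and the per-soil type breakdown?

No

Clay: Formula K 11/104 = 10.6%, Blend 3 28/155 = 18.1% → Blend 3
Loam: Formula K 7/24 = 29.2%, Blend 3 24/63 = 38.1% → Blend 3
Silt: Formula K 4/5 = 80.0%, Blend 3 10/11 = 90.9% → Blend 3
Overall: Formula K 22/133 = 16.5%, Blend 3 62/229 = 27.1% → Blend 3
Blend 3 wins overall and in every soil group — no reversal.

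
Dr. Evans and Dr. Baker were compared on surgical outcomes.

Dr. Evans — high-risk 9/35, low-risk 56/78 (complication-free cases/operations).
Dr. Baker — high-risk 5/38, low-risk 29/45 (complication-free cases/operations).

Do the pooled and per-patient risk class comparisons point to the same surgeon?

Yes

High-risk: Dr. Evans 9/35 = 25.7%, Dr. Baker 5/38 = 13.2% → Dr. Evans
Low-risk: Dr. Evans 56/78 = 71.8%, Dr. Baker 29/45 = 64.4% → Dr. Evans
Overall: Dr. Evans 65/113 = 57.5%, Dr. Baker 34/83 = 41.0% → Dr. Evans
Dr. Evans wins overall and in every patient risk group — no reversal.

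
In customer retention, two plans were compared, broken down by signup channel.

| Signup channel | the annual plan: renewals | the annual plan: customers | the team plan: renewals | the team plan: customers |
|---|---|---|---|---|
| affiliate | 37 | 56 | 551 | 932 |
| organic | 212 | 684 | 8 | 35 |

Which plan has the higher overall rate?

the team plan

Affiliate: the annual plan 37/56 = 66.1%, the team plan 551/932 = 59.1% → the annual plan
Organic: the annual plan 212/684 = 31.0%, the team plan 8/35 = 22.9% → the annual plan
Overall: the annual plan 249/740 = 33.6%, the team plan 559/967 = 57.8% → the team plan
(The annual plan wins every signup group but the team plan wins overall — the annual plan's customers skew toward the low-rate organic group.)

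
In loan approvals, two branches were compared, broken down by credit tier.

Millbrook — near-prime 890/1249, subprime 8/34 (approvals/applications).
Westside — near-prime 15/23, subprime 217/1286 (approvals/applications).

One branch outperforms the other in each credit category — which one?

Near-prime: Millbrook 890/1249 = 71.3%, Westside 15/23 = 65.2% → Millbrook
Subprime: Millbrook 8/34 = 23.5%, Westside 217/1286 = 16.9% → Millbrook
Millbrook has the higher rate in both groups.

Millbrook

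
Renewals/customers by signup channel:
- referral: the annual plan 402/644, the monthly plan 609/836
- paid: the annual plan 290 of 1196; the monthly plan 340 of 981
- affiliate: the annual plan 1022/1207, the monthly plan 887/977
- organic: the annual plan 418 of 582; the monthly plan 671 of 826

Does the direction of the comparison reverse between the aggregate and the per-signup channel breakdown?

No

Referral: the annual plan 402/644 = 62.4%, the monthly plan 609/836 = 72.8% → the monthly plan
Paid: the annual plan 290/1196 = 24.2%, the monthly plan 340/981 = 34.7% → the monthly plan
Affiliate: the annual plan 1022/1207 = 84.7%, the monthly plan 887/977 = 90.8% → the monthly plan
Organic: the annual plan 418/582 = 71.8%, the monthly plan 671/826 = 81.2% → the monthly plan
Overall: the annual plan 2132/3629 = 58.7%, the monthly plan 2507/3620 = 69.3% → the monthly plan
The monthly plan wins overall and in every signup group — no reversal.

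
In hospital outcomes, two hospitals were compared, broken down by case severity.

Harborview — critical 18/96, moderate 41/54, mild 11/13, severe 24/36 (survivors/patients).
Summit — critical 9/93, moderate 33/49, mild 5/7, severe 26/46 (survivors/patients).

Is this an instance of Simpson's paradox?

No

Critical: Harborview 18/96 = 18.8%, Summit 9/93 = 9.7% → Harborview
Moderate: Harborview 41/54 = 75.9%, Summit 33/49 = 67.3% → Harborview
Mild: Harborview 11/13 = 84.6%, Summit 5/7 = 71.4% → Harborview
Severe: Harborview 24/36 = 66.7%, Summit 26/46 = 56.5% → Harborview
Overall: Harborview 94/199 = 47.2%, Summit 73/195 = 37.4% → Harborview
Harborview wins overall and in every case group — no reversal.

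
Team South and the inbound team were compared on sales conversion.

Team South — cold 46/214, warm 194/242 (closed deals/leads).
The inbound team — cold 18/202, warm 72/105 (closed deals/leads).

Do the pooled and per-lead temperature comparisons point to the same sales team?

Cold: Team South 46/214 = 21.5%, the inbound team 18/202 = 8.9% → Team South
Warm: Team South 194/242 = 80.2%, the inbound team 72/105 = 68.6% → Team South
Overall: Team South 240/456 = 52.6%, the inbound team 90/307 = 29.3% → Team South
Team South wins overall and in every lead group — no reversal.

Yes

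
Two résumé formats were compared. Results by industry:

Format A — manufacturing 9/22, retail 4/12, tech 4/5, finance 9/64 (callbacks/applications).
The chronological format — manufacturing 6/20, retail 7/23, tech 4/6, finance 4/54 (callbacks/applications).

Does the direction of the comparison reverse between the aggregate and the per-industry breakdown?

Manufacturing: Format A 9/22 = 40.9%, the chronological format 6/20 = 30.0% → Format A
Retail: Format A 4/12 = 33.3%, the chronological format 7/23 = 30.4% → Format A
Tech: Format A 4/5 = 80.0%, the chronological format 4/6 = 66.7% → Format A
Finance: Format A 9/64 = 14.1%, the chronological format 4/54 = 7.4% → Format A
Overall: Format A 26/103 = 25.2%, the chronological format 21/103 = 20.4% → Format A
Format A wins overall and in every industry group — no reversal.

No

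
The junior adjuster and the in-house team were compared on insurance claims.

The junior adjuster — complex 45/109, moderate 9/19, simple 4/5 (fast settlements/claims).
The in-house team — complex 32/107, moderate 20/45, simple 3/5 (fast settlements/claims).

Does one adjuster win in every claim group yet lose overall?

Complex: the junior adjuster 45/109 = 41.3%, the in-house team 32/107 = 29.9% → the junior adjuster
Moderate: the junior adjuster 9/19 = 47.4%, the in-house team 20/45 = 44.4% → the junior adjuster
Simple: the junior adjuster 4/5 = 80.0%, the in-house team 3/5 = 60.0% → the junior adjuster
Overall: the junior adjuster 58/133 = 43.6%, the in-house team 55/157 = 35.0% → the junior adjuster
The junior adjuster wins overall and in every claim group — no reversal.

No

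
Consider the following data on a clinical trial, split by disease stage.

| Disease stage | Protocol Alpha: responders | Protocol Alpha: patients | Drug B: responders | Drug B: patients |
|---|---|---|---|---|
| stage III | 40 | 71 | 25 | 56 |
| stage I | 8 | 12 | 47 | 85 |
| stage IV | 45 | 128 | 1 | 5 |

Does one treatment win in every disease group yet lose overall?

Stage III: Protocol Alpha 40/71 = 56.3%, Drug B 25/56 = 44.6% → Protocol Alpha
Stage I: Protocol Alpha 8/12 = 66.7%, Drug B 47/85 = 55.3% → Protocol Alpha
Stage IV: Protocol Alpha 45/128 = 35.2%, Drug B 1/5 = 20.0% → Protocol Alpha
Overall: Protocol Alpha 93/211 = 44.1%, Drug B 73/146 = 50.0% → Drug B
Protocol Alpha wins each disease group but Drug B wins overall — the comparison reverses. Protocol Alpha's patients skew toward stage IV, which has a lower base rate.

Yes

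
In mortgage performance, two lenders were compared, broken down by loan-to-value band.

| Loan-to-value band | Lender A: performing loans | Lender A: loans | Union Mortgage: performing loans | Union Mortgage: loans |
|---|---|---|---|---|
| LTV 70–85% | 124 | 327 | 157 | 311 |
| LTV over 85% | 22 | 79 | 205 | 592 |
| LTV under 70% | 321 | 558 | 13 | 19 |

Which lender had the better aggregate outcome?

Lender A

LTV 70–85%: Lender A 124/327 = 37.9%, Union Mortgage 157/311 = 50.5% → Union Mortgage
LTV over 85%: Lender A 22/79 = 27.8%, Union Mortgage 205/592 = 34.6% → Union Mortgage
LTV under 70%: Lender A 321/558 = 57.5%, Union Mortgage 13/19 = 68.4% → Union Mortgage
Overall: Lender A 467/964 = 48.4%, Union Mortgage 375/922 = 40.7% → Lender A
(Union Mortgage wins every loan-to-value group but Lender A wins overall — Union Mortgage's loans skew toward the low-rate LTV over 85% group.)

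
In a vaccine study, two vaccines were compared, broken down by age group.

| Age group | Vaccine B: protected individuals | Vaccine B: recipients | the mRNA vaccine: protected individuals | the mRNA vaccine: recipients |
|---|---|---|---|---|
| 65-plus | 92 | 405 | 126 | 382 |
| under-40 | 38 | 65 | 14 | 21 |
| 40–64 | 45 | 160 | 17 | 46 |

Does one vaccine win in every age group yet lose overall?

No

65-plus: Vaccine B 92/405 = 22.7%, the mRNA vaccine 126/382 = 33.0% → the mRNA vaccine
Under-40: Vaccine B 38/65 = 58.5%, the mRNA vaccine 14/21 = 66.7% → the mRNA vaccine
40–64: Vaccine B 45/160 = 28.1%, the mRNA vaccine 17/46 = 37.0% → the mRNA vaccine
Overall: Vaccine B 175/630 = 27.8%, the mRNA vaccine 157/449 = 35.0% → the mRNA vaccine
The mRNA vaccine wins overall and in every age group — no reversal.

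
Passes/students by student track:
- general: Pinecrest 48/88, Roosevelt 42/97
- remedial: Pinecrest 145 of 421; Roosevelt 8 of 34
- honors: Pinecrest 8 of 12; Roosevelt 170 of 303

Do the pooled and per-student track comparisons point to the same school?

General: Pinecrest 48/88 = 54.5%, Roosevelt 42/97 = 43.3% → Pinecrest
Remedial: Pinecrest 145/421 = 34.4%, Roosevelt 8/34 = 23.5% → Pinecrest
Honors: Pinecrest 8/12 = 66.7%, Roosevelt 170/303 = 56.1% → Pinecrest
Overall: Pinecrest 201/521 = 38.6%, Roosevelt 220/434 = 50.7% → Roosevelt
Pinecrest wins each student group but Roosevelt wins overall — the comparison reverses. Pinecrest's students skew toward remedial, which has a lower base rate.

No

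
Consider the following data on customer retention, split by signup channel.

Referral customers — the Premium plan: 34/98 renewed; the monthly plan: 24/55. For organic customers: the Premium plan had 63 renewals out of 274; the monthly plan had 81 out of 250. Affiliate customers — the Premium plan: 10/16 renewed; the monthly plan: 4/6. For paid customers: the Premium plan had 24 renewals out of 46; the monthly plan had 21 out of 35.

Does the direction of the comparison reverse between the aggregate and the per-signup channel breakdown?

Referral: the Premium plan 34/98 = 34.7%, the monthly plan 24/55 = 43.6% → the monthly plan
Organic: the Premium plan 63/274 = 23.0%, the monthly plan 81/250 = 32.4% → the monthly plan
Affiliate: the Premium plan 10/16 = 62.5%, the monthly plan 4/6 = 66.7% → the monthly plan
Paid: the Premium plan 24/46 = 52.2%, the monthly plan 21/35 = 60.0% → the monthly plan
Overall: the Premium plan 131/434 = 30.2%, the monthly plan 130/346 = 37.6% → the monthly plan
The monthly plan wins overall and in every signup group — no reversal.

No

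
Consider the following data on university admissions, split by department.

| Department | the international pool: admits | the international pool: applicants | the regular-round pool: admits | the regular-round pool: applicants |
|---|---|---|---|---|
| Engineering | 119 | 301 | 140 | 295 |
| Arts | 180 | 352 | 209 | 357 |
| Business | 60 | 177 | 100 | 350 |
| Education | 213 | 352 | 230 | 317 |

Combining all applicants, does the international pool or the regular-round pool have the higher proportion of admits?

Engineering: the international pool 119/301 = 39.5%, the regular-round pool 140/295 = 47.5% → the regular-round pool
Arts: the international pool 180/352 = 51.1%, the regular-round pool 209/357 = 58.5% → the regular-round pool
Business: the international pool 60/177 = 33.9%, the regular-round pool 100/350 = 28.6% → the international pool
Education: the international pool 213/352 = 60.5%, the regular-round pool 230/317 = 72.6% → the regular-round pool
Overall: the international pool 572/1182 = 48.4%, the regular-round pool 679/1319 = 51.5% → the regular-round pool
(Neither sweeps every department group, but the regular-round pool has the higher pooled rate.)

the regular-round pool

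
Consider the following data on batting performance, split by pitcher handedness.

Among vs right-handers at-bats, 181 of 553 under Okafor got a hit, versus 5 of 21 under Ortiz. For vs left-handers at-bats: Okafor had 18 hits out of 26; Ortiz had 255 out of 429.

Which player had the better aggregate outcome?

Ortiz

Vs right-handers: Okafor 181/553 = 32.7%, Ortiz 5/21 = 23.8% → Okafor
Vs left-handers: Okafor 18/26 = 69.2%, Ortiz 255/429 = 59.4% → Okafor
Overall: Okafor 199/579 = 34.4%, Ortiz 260/450 = 57.8% → Ortiz
(Okafor wins every pitcher group but Ortiz wins overall — Okafor's at-bats skew toward the low-rate vs right-handers group.)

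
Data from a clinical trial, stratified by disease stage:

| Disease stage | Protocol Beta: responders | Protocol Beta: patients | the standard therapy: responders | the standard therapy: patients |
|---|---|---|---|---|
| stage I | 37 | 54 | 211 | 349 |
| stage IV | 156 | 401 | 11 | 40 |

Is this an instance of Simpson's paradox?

Stage I: Protocol Beta 37/54 = 68.5%, the standard therapy 211/349 = 60.5% → Protocol Beta
Stage IV: Protocol Beta 156/401 = 38.9%, the standard therapy 11/40 = 27.5% → Protocol Beta
Overall: Protocol Beta 193/455 = 42.4%, the standard therapy 222/389 = 57.1% → the standard therapy
Protocol Beta wins each disease group but the standard therapy wins overall — the comparison reverses. Protocol Beta's patients skew toward stage IV, which has a lower base rate.

Yes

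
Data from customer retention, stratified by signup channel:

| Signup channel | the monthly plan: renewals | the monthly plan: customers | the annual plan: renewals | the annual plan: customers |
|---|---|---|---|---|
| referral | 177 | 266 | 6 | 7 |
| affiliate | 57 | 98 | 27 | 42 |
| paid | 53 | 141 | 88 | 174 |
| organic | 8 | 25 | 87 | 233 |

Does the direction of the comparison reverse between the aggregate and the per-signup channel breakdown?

Referral: the monthly plan 177/266 = 66.5%, the annual plan 6/7 = 85.7% → the annual plan
Affiliate: the monthly plan 57/98 = 58.2%, the annual plan 27/42 = 64.3% → the annual plan
Paid: the monthly plan 53/141 = 37.6%, the annual plan 88/174 = 50.6% → the annual plan
Organic: the monthly plan 8/25 = 32.0%, the annual plan 87/233 = 37.3% → the annual plan
Overall: the monthly plan 295/530 = 55.7%, the annual plan 208/456 = 45.6% → the monthly plan
The annual plan wins each signup group but the monthly plan wins overall — the comparison reverses. The annual plan's customers skew toward organic, which has a lower base rate.

Yes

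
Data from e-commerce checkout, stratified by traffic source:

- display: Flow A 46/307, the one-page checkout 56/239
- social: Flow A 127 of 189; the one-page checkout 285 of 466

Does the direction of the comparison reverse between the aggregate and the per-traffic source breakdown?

No

Display: Flow A 46/307 = 15.0%, the one-page checkout 56/239 = 23.4% → the one-page checkout
Social: Flow A 127/189 = 67.2%, the one-page checkout 285/466 = 61.2% → Flow A
Overall: Flow A 173/496 = 34.9%, the one-page checkout 341/705 = 48.4% → the one-page checkout
Neither sweeps: Flow A wins 1 of 2 groups, the one-page checkout wins 1. The one-page checkout wins overall but not every group — no Simpson reversal.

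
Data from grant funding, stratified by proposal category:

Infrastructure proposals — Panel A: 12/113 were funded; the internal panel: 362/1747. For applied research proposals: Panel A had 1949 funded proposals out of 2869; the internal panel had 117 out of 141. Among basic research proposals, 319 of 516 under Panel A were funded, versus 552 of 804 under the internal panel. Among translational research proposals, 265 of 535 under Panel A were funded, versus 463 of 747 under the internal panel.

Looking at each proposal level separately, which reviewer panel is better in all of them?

Infrastructure: Panel A 12/113 = 10.6%, the internal panel 362/1747 = 20.7% → the internal panel
Applied research: Panel A 1949/2869 = 67.9%, the internal panel 117/141 = 83.0% → the internal panel
Basic research: Panel A 319/516 = 61.8%, the internal panel 552/804 = 68.7% → the internal panel
Translational research: Panel A 265/535 = 49.5%, the internal panel 463/747 = 62.0% → the internal panel
The internal panel has the higher rate in all 4 groups.

the internal panel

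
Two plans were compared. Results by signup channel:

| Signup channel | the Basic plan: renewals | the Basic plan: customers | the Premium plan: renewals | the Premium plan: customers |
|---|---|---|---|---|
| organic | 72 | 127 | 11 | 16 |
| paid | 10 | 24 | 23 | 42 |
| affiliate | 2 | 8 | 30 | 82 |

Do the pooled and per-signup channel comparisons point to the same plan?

No

Organic: the Basic plan 72/127 = 56.7%, the Premium plan 11/16 = 68.8% → the Premium plan
Paid: the Basic plan 10/24 = 41.7%, the Premium plan 23/42 = 54.8% → the Premium plan
Affiliate: the Basic plan 2/8 = 25.0%, the Premium plan 30/82 = 36.6% → the Premium plan
Overall: the Basic plan 84/159 = 52.8%, the Premium plan 64/140 = 45.7% → the Basic plan
The Premium plan wins each signup group but the Basic plan wins overall — the comparison reverses. The Premium plan's customers skew toward affiliate, which has a lower base rate.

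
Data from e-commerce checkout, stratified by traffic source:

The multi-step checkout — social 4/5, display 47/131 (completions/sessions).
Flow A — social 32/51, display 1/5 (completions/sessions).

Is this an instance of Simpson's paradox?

Social: the multi-step checkout 4/5 = 80.0%, Flow A 32/51 = 62.7% → the multi-step checkout
Display: the multi-step checkout 47/131 = 35.9%, Flow A 1/5 = 20.0% → the multi-step checkout
Overall: the multi-step checkout 51/136 = 37.5%, Flow A 33/56 = 58.9% → Flow A
The multi-step checkout wins each traffic group but Flow A wins overall — the comparison reverses. The multi-step checkout's sessions skew toward display, which has a lower base rate.

Yes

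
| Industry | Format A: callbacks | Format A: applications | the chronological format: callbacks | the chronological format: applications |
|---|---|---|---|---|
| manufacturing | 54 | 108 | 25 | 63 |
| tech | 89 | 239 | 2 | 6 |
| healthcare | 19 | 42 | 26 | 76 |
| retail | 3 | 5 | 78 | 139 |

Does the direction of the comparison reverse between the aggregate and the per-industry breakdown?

Manufacturing: Format A 54/108 = 50.0%, the chronological format 25/63 = 39.7% → Format A
Tech: Format A 89/239 = 37.2%, the chronological format 2/6 = 33.3% → Format A
Healthcare: Format A 19/42 = 45.2%, the chronological format 26/76 = 34.2% → Format A
Retail: Format A 3/5 = 60.0%, the chronological format 78/139 = 56.1% → Format A
Overall: Format A 165/394 = 41.9%, the chronological format 131/284 = 46.1% → the chronological format
Format A wins each industry group but the chronological format wins overall — the comparison reverses. Format A's applications skew toward tech, which has a lower base rate.

Yes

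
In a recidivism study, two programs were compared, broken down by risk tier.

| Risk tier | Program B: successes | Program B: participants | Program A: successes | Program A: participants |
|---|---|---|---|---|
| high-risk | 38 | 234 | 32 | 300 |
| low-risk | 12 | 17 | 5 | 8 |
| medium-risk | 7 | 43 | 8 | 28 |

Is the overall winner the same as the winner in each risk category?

High-risk: Program B 38/234 = 16.2%, Program A 32/300 = 10.7% → Program B
Low-risk: Program B 12/17 = 70.6%, Program A 5/8 = 62.5% → Program B
Medium-risk: Program B 7/43 = 16.3%, Program A 8/28 = 28.6% → Program A
Overall: Program B 57/294 = 19.4%, Program A 45/336 = 13.4% → Program B
Neither sweeps: Program B wins 2 of 3 groups, Program A wins 1. Program B wins overall but not every group — no Simpson reversal.

No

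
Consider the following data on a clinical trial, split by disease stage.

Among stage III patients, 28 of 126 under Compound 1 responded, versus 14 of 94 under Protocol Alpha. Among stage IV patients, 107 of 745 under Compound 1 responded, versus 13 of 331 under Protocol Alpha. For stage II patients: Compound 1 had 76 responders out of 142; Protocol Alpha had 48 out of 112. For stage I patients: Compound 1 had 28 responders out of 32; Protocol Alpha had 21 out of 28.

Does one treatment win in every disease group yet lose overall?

No

Stage III: Compound 1 28/126 = 22.2%, Protocol Alpha 14/94 = 14.9% → Compound 1
Stage IV: Compound 1 107/745 = 14.4%, Protocol Alpha 13/331 = 3.9% → Compound 1
Stage II: Compound 1 76/142 = 53.5%, Protocol Alpha 48/112 = 42.9% → Compound 1
Stage I: Compound 1 28/32 = 87.5%, Protocol Alpha 21/28 = 75.0% → Compound 1
Overall: Compound 1 239/1045 = 22.9%, Protocol Alpha 96/565 = 17.0% → Compound 1
Compound 1 wins overall and in every disease group — no reversal.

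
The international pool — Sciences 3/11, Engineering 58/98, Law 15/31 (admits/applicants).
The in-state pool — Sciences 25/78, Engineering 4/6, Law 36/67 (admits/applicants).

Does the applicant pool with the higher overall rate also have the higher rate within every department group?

Sciences: the international pool 3/11 = 27.3%, the in-state pool 25/78 = 32.1% → the in-state pool
Engineering: the international pool 58/98 = 59.2%, the in-state pool 4/6 = 66.7% → the in-state pool
Law: the international pool 15/31 = 48.4%, the in-state pool 36/67 = 53.7% → the in-state pool
Overall: the international pool 76/140 = 54.3%, the in-state pool 65/151 = 43.0% → the international pool
The in-state pool wins each department group but the international pool wins overall — the comparison reverses. The in-state pool's applicants skew toward Sciences, which has a lower base rate.

No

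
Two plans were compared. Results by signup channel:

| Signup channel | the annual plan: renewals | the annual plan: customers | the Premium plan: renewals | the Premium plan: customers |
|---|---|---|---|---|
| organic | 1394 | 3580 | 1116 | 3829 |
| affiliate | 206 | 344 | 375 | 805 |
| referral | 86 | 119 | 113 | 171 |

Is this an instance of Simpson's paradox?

No

Organic: the annual plan 1394/3580 = 38.9%, the Premium plan 1116/3829 = 29.1% → the annual plan
Affiliate: the annual plan 206/344 = 59.9%, the Premium plan 375/805 = 46.6% → the annual plan
Referral: the annual plan 86/119 = 72.3%, the Premium plan 113/171 = 66.1% → the annual plan
Overall: the annual plan 1686/4043 = 41.7%, the Premium plan 1604/4805 = 33.4% → the annual plan
The annual plan wins overall and in every signup group — no reversal.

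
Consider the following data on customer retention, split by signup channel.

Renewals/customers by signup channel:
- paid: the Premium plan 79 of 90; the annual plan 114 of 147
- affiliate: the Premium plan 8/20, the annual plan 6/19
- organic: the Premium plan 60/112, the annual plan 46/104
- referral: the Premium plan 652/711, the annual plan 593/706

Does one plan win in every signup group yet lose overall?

No

Paid: the Premium plan 79/90 = 87.8%, the annual plan 114/147 = 77.6% → the Premium plan
Affiliate: the Premium plan 8/20 = 40.0%, the annual plan 6/19 = 31.6% → the Premium plan
Organic: the Premium plan 60/112 = 53.6%, the annual plan 46/104 = 44.2% → the Premium plan
Referral: the Premium plan 652/711 = 91.7%, the annual plan 593/706 = 84.0% → the Premium plan
Overall: the Premium plan 799/933 = 85.6%, the annual plan 759/976 = 77.8% → the Premium plan
The Premium plan wins overall and in every signup group — no reversal.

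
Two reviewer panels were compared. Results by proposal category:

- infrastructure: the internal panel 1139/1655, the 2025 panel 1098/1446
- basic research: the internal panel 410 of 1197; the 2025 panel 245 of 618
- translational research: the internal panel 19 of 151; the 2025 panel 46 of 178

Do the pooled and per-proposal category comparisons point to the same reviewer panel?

Yes

Infrastructure: the internal panel 1139/1655 = 68.8%, the 2025 panel 1098/1446 = 75.9% → the 2025 panel
Basic research: the internal panel 410/1197 = 34.3%, the 2025 panel 245/618 = 39.6% → the 2025 panel
Translational research: the internal panel 19/151 = 12.6%, the 2025 panel 46/178 = 25.8% → the 2025 panel
Overall: the internal panel 1568/3003 = 52.2%, the 2025 panel 1389/2242 = 62.0% → the 2025 panel
The 2025 panel wins overall and in every proposal group — no reversal.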